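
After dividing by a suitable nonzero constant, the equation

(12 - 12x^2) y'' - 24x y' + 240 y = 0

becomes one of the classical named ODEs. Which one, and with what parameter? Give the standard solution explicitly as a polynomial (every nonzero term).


All three coefficients share the factor 12; dividing through by 12 gives  (1 - x^2) y'' - 2x y' + 20 y = 0.
This matches the Legendre equation (1 - x^2) y'' - 2x y' + n(n+1) y = 0 (note the -2x y' term) with n(n+1) = 20, so n = 4; the polynomial solution is P_4(x).
With y = sum_k a_k x^k, matching x^k gives (k+2)(k+1) a_{k+2} = [k(k+1) - n(n+1)] a_k = (k - 4)(k + 5) a_k. The right side vanishes at k = 4, so the series with the parity of 4 terminates at degree 4.
Standard normalization (P_n(1) = 1): leading coefficient (2n)!/(2^n (n!)^2) = 40320/(16*576) = 35/8, so a_4 = 35/8. Work downward with a_k = (k+1)(k+2) a_{k+2} / ((k - 4)(k + 5)):
  a_2 = (3)(4)(35/8) / ((2 - 4)(2 + 5)) = (105/2)/(-14) = -15/4
  a_0 = (1)(2)(-15/4) / ((0 - 4)(0 + 5)) = (-15/2)/(-20) = 3/8
Hence P_4(x) = 35 x^4/8 - 15 x^2/4 + 3/8.

P_4(x); series = 35 x^4/8 - 15 x^2/4 + 3/8


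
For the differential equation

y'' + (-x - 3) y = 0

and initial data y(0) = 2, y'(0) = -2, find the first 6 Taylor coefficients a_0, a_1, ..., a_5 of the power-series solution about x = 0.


Ansatz: y(x) = sum_{n>=0} a_n x^n, so y'(x) = sum_{n>=1} n a_n x^(n-1) and y''(x) = sum_{n>=2} n(n-1) a_n x^(n-2).
Substitute into P(x) y'' + Q(x) y' + R(x) y = 0 with P(x) = 1, Q(x) = 0, R(x) = -x - 3, and match powers of x.
Initial conditions: a_0 = 2, a_1 = -2.
Setting the coefficient of each power of x to zero and solving order by order (substituting the coefficients already found):
  x^0: 2 a_2 - 3 a_0 = 0  ->  2 a_2 = 3 a_0 = 6  ->  a_2 = 3
  x^1: 6 a_3 - 3 a_1 - a_0 = 0  ->  6 a_3 = 3 a_1 + a_0 = -4  ->  a_3 = -2/3
  x^2: 12 a_4 - 3 a_2 - a_1 = 0  ->  12 a_4 = 3 a_2 + a_1 = 7  ->  a_4 = 7/12
  x^3: 20 a_5 - 3 a_3 - a_2 = 0  ->  20 a_5 = 3 a_3 + a_2 = 1  ->  a_5 = 1/20
Truncated series: y(x) = 2 - 2 x + 3 x^2 - (2/3) x^3 + (7/12) x^4 + (1/20) x^5 + O(x^6).

a_0 = 2; a_1 = -2; a_2 = 3; a_3 = -2/3; a_4 = 7/12; a_5 = 1/20


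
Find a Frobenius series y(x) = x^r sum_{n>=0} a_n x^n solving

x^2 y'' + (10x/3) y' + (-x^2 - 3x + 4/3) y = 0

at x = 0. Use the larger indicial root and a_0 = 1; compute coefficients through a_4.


Write in Frobenius form y'' + (p(x)/x) y' + (q(x)/x^2) y = 0:
  p(x) = 10/3,  q(x) = -x^2 - 3x + 4/3.
Indicial equation: r(r-1) + (10/3) r + (4/3) = 0 -> roots r_1 = -1, r_2 = -4/3.
Take r = r_1 = -1. Let y(x) = x^r sum_{n>=0} a_n x^n with a_0 = 1.
Substitute y = x^r sum a_n x^n and match x^{r+n}. The recurrence is
  D(n) a_n - 3 a_{n-1} - 1 a_{n-2} = 0,  where D(n) = (r+n)(r+n-1) + (10/3)(r+n) + (4/3).
  a_n = [3 a_{n-1} + 1 a_{n-2}] / D(n).
Since the indicial polynomial factors as (r - r_1)(r - r_2), D(n) = (r_1 + n - r_1)(r_1 + n - r_2) = n(n + 1/3).
Evaluating step by step (a_0 = 1):
  n = 1: D(1) = 1(1 + 1/3) = 4/3; numerator = 3(1) = 3; a_1 = (3)/(4/3) = 9/4
  n = 2: D(2) = 2(2 + 1/3) = 14/3; numerator = 3(9/4) + 1(1) = 31/4; a_2 = (31/4)/(14/3) = 93/56
  n = 3: D(3) = 3(3 + 1/3) = 10; numerator = 3(93/56) + 1(9/4) = 405/56; a_3 = (405/56)/(10) = 81/112
  n = 4: D(4) = 4(4 + 1/3) = 52/3; numerator = 3(81/112) + 1(93/56) = 429/112; a_4 = (429/112)/(52/3) = 99/448

r = -1; a_0 = 1; a_1 = 9/4; a_2 = 93/56; a_3 = 81/112; a_4 = 99/448


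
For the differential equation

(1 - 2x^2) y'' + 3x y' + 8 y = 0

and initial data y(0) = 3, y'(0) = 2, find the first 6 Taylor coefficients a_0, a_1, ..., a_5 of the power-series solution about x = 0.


Ansatz: y(x) = sum_{n>=0} a_n x^n, so y'(x) = sum_{n>=1} n a_n x^(n-1) and y''(x) = sum_{n>=2} n(n-1) a_n x^(n-2).
Substitute into P(x) y'' + Q(x) y' + R(x) y = 0 with P(x) = 1 - 2x^2, Q(x) = 3x, R(x) = 8, and match powers of x.
Initial conditions: a_0 = 3, a_1 = 2.
Setting the coefficient of each power of x to zero and solving order by order (substituting the coefficients already found):
  x^0: 2 a_2 + 8 a_0 = 0  ->  2 a_2 = -8 a_0 = -24  ->  a_2 = -12
  x^1: 6 a_3 + 11 a_1 = 0  ->  6 a_3 = -11 a_1 = -22  ->  a_3 = -11/3
  x^2: 12 a_4 + 10 a_2 = 0  ->  12 a_4 = -10 a_2 = 120  ->  a_4 = 10
  x^3: 20 a_5 + 5 a_3 = 0  ->  20 a_5 = -5 a_3 = 55/3  ->  a_5 = 11/12
Truncated series: y(x) = 3 + 2 x - 12 x^2 - (11/3) x^3 + 10 x^4 + (11/12) x^5 + O(x^6).

a_0 = 3; a_1 = 2; a_2 = -12; a_3 = -11/3; a_4 = 10; a_5 = 11/12


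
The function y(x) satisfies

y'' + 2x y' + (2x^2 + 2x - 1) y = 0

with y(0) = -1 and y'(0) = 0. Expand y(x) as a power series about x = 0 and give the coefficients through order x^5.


Ansatz: y(x) = sum_{n>=0} a_n x^n, so y'(x) = sum_{n>=1} n a_n x^(n-1) and y''(x) = sum_{n>=2} n(n-1) a_n x^(n-2).
Substitute into P(x) y'' + Q(x) y' + R(x) y = 0 with P(x) = 1, Q(x) = 2x, R(x) = 2x^2 + 2x - 1, and match powers of x.
Initial conditions: a_0 = -1, a_1 = 0.
Setting the coefficient of each power of x to zero and solving order by order (substituting the coefficients already found):
  x^0: 2 a_2 - a_0 = 0  ->  2 a_2 = a_0 = -1  ->  a_2 = -1/2
  x^1: 6 a_3 + a_1 + 2 a_0 = 0  ->  6 a_3 = -a_1 - 2 a_0 = 2  ->  a_3 = 1/3
  x^2: 12 a_4 + 3 a_2 + 2 a_1 + 2 a_0 = 0  ->  12 a_4 = -3 a_2 - 2 a_1 - 2 a_0 = 7/2  ->  a_4 = 7/24
  x^3: 20 a_5 + 5 a_3 + 2 a_2 + 2 a_1 = 0  ->  20 a_5 = -5 a_3 - 2 a_2 - 2 a_1 = -2/3  ->  a_5 = -1/30
Truncated series: y(x) = -1 - (1/2) x^2 + (1/3) x^3 + (7/24) x^4 - (1/30) x^5 + O(x^6).

a_0 = -1; a_1 = 0; a_2 = -1/2; a_3 = 1/3; a_4 = 7/24; a_5 = -1/30


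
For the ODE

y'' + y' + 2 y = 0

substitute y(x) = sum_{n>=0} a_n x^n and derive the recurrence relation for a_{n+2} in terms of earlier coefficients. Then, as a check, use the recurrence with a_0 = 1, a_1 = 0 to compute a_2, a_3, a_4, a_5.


Substitute y = sum_n a_n x^n.
y''(x) has coefficient (n+2)(n+1) a_{n+2} at x^n;
y'(x) has coefficient (n+1) a_{n+1} at x^n;
2 y(x) has coefficient 2 a_n at x^n.
Matching x^n: (n+2)(n+1) a_{n+2} + (n+1) a_{n+1} + 2 a_n = 0.
Thus a_{n+2} = [-(n+1) a_{n+1} - 2 a_n] / ((n+1)(n+2)).

Check with a_0 = 1, a_1 = 0 (apply the recurrence for n = 0, 1, 2, 3): a_0 = 1, a_1 = 0, a_2 = -1, a_3 = 1/3, a_4 = 1/12, a_5 = -1/20.

a_(n+2) = [-(n+1) a_(n+1) - 2 a_n] / ((n+1)(n+2)); check: a_0 = 1, a_1 = 0, a_2 = -1, a_3 = 1/3, a_4 = 1/12, a_5 = -1/20


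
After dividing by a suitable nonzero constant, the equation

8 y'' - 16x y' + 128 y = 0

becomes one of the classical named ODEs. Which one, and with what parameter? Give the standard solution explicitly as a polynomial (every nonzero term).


All three coefficients share the factor 8; dividing through by 8 gives  y'' - 2x y' + 16 y = 0.
This matches the Hermite equation y'' - 2x y' + 2n y = 0 with 2n = 16, so n = 8; the polynomial solution is H_8(x).
With y = sum_k a_k x^k, matching x^k gives (k+2)(k+1) a_{k+2} = 2(k - n) a_k = 2(k - 8) a_k. The right side vanishes at k = 8, so the series with the parity of 8 terminates at degree 8.
Standard normalization: leading coefficient of H_n is 2^n, so a_8 = 2^8 = 256. Work downward with a_k = (k+1)(k+2) a_{k+2} / (2(k - n)):
  a_6 = (7)(8)(256) / (2(6 - 8)) = 14336/(-4) = -3584
  a_4 = (5)(6)(-3584) / (2(4 - 8)) = -107520/(-8) = 13440
  a_2 = (3)(4)(13440) / (2(2 - 8)) = 161280/(-12) = -13440
  a_0 = (1)(2)(-13440) / (2(0 - 8)) = -26880/(-16) = 1680
Hence H_8(x) = 256 x^8 - 3584 x^6 + 13440 x^4 - 13440 x^2 + 1680.

H_8(x); series = 256 x^8 - 3584 x^6 + 13440 x^4 - 13440 x^2 + 1680


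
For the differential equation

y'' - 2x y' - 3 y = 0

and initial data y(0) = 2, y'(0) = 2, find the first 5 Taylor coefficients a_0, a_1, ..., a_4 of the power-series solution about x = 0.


Ansatz: y(x) = sum_{n>=0} a_n x^n, so y'(x) = sum_{n>=1} n a_n x^(n-1) and y''(x) = sum_{n>=2} n(n-1) a_n x^(n-2).
Substitute into P(x) y'' + Q(x) y' + R(x) y = 0 with P(x) = 1, Q(x) = -2x, R(x) = -3, and match powers of x.
Initial conditions: a_0 = 2, a_1 = 2.
Setting the coefficient of each power of x to zero and solving order by order (substituting the coefficients already found):
  x^0: 2 a_2 - 3 a_0 = 0  ->  2 a_2 = 3 a_0 = 6  ->  a_2 = 3
  x^1: 6 a_3 - 5 a_1 = 0  ->  6 a_3 = 5 a_1 = 10  ->  a_3 = 5/3
  x^2: 12 a_4 - 7 a_2 = 0  ->  12 a_4 = 7 a_2 = 21  ->  a_4 = 7/4
Truncated series: y(x) = 2 + 2 x + 3 x^2 + (5/3) x^3 + (7/4) x^4 + O(x^5).

a_0 = 2; a_1 = 2; a_2 = 3; a_3 = 5/3; a_4 = 7/4


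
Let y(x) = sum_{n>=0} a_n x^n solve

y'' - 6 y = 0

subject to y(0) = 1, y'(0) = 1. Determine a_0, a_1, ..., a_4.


Ansatz: y(x) = sum_{n>=0} a_n x^n, so y'(x) = sum_{n>=1} n a_n x^(n-1) and y''(x) = sum_{n>=2} n(n-1) a_n x^(n-2).
Substitute into P(x) y'' + Q(x) y' + R(x) y = 0 with P(x) = 1, Q(x) = 0, R(x) = -6, and match powers of x.
Initial conditions: a_0 = 1, a_1 = 1.
Setting the coefficient of each power of x to zero and solving order by order (substituting the coefficients already found):
  x^0: 2 a_2 - 6 a_0 = 0  ->  2 a_2 = 6 a_0 = 6  ->  a_2 = 3
  x^1: 6 a_3 - 6 a_1 = 0  ->  6 a_3 = 6 a_1 = 6  ->  a_3 = 1
  x^2: 12 a_4 - 6 a_2 = 0  ->  12 a_4 = 6 a_2 = 18  ->  a_4 = 3/2
Truncated series: y(x) = 1 + x + 3 x^2 + x^3 + (3/2) x^4 + O(x^5).

a_0 = 1; a_1 = 1; a_2 = 3; a_3 = 1; a_4 = 3/2


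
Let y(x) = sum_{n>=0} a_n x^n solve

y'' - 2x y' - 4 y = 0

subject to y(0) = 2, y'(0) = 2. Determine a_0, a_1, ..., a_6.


Ansatz: y(x) = sum_{n>=0} a_n x^n, so y'(x) = sum_{n>=1} n a_n x^(n-1) and y''(x) = sum_{n>=2} n(n-1) a_n x^(n-2).
Substitute into P(x) y'' + Q(x) y' + R(x) y = 0 with P(x) = 1, Q(x) = -2x, R(x) = -4, and match powers of x.
Initial conditions: a_0 = 2, a_1 = 2.
Setting the coefficient of each power of x to zero and solving order by order (substituting the coefficients already found):
  x^0: 2 a_2 - 4 a_0 = 0  ->  2 a_2 = 4 a_0 = 8  ->  a_2 = 4
  x^1: 6 a_3 - 6 a_1 = 0  ->  6 a_3 = 6 a_1 = 12  ->  a_3 = 2
  x^2: 12 a_4 - 8 a_2 = 0  ->  12 a_4 = 8 a_2 = 32  ->  a_4 = 8/3
  x^3: 20 a_5 - 10 a_3 = 0  ->  20 a_5 = 10 a_3 = 20  ->  a_5 = 1
  x^4: 30 a_6 - 12 a_4 = 0  ->  30 a_6 = 12 a_4 = 32  ->  a_6 = 16/15
Truncated series: y(x) = 2 + 2 x + 4 x^2 + 2 x^3 + (8/3) x^4 + x^5 + (16/15) x^6 + O(x^7).

a_0 = 2; a_1 = 2; a_2 = 4; a_3 = 2; a_4 = 8/3; a_5 = 1; a_6 = 16/15


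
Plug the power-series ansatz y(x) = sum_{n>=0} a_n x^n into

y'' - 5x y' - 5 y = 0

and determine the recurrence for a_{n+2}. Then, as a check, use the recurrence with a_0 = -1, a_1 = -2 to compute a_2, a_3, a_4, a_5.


Substitute y = sum_n a_n x^n.
y''(x) has coefficient (n+2)(n+1) a_{n+2} at x^n;
-5 x y'(x) has coefficient -5 n a_n at x^n (shift);
-5 y(x) has coefficient -5 a_n at x^n.
Matching x^n: (n+2)(n+1) a_{n+2} + (-5n - 5) a_n = 0.
Thus a_{n+2} = (5n + 5) / ((n+1)(n+2)) * a_n.

Check with a_0 = -1, a_1 = -2 (apply the recurrence for n = 0, 1, 2, 3): a_0 = -1, a_1 = -2, a_2 = -5/2, a_3 = -10/3, a_4 = -25/8, a_5 = -10/3.

a_(n+2) = (5n + 5) / ((n+1)(n+2)) * a_n; check: a_0 = -1, a_1 = -2, a_2 = -5/2, a_3 = -10/3, a_4 = -25/8, a_5 = -10/3


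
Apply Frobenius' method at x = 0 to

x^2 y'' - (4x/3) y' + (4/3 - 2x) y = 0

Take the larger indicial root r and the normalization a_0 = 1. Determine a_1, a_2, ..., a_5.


Write in Frobenius form y'' + (p(x)/x) y' + (q(x)/x^2) y = 0:
  p(x) = -4/3,  q(x) = 4/3 - 2x.
Indicial equation: r(r-1) + (-4/3) r + (4/3) = 0 -> roots r_1 = 4/3, r_2 = 1.
Take r = r_1 = 4/3. Let y(x) = x^r sum_{n>=0} a_n x^n with a_0 = 1.
Substitute y = x^r sum a_n x^n and match x^{r+n}. The recurrence is
  D(n) a_n - 2 a_{n-1} = 0,  where D(n) = (r+n)(r+n-1) + (-4/3)(r+n) + (4/3).
  a_n = 2 / D(n) * a_{n-1}.
Since the indicial polynomial factors as (r - r_1)(r - r_2), D(n) = (r_1 + n - r_1)(r_1 + n - r_2) = n(n + 1/3).
Evaluating step by step (a_0 = 1):
  n = 1: D(1) = 1(1 + 1/3) = 4/3; numerator = 2(1) = 2; a_1 = (2)/(4/3) = 3/2
  n = 2: D(2) = 2(2 + 1/3) = 14/3; numerator = 2(3/2) = 3; a_2 = (3)/(14/3) = 9/14
  n = 3: D(3) = 3(3 + 1/3) = 10; numerator = 2(9/14) = 9/7; a_3 = (9/7)/(10) = 9/70
  n = 4: D(4) = 4(4 + 1/3) = 52/3; numerator = 2(9/70) = 9/35; a_4 = (9/35)/(52/3) = 27/1820
  n = 5: D(5) = 5(5 + 1/3) = 80/3; numerator = 2(27/1820) = 27/910; a_5 = (27/910)/(80/3) = 81/72800

r = 4/3; a_0 = 1; a_1 = 3/2; a_2 = 9/14; a_3 = 9/70; a_4 = 27/1820; a_5 = 81/72800


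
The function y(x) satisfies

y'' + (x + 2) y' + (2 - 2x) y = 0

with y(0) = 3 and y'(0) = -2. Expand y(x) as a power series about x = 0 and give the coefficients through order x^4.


Ansatz: y(x) = sum_{n>=0} a_n x^n, so y'(x) = sum_{n>=1} n a_n x^(n-1) and y''(x) = sum_{n>=2} n(n-1) a_n x^(n-2).
Substitute into P(x) y'' + Q(x) y' + R(x) y = 0 with P(x) = 1, Q(x) = x + 2, R(x) = 2 - 2x, and match powers of x.
Initial conditions: a_0 = 3, a_1 = -2.
Setting the coefficient of each power of x to zero and solving order by order (substituting the coefficients already found):
  x^0: 2 a_2 + 2 a_1 + 2 a_0 = 0  ->  2 a_2 = -2 a_1 - 2 a_0 = -2  ->  a_2 = -1
  x^1: 6 a_3 + 4 a_2 + 3 a_1 - 2 a_0 = 0  ->  6 a_3 = -4 a_2 - 3 a_1 + 2 a_0 = 16  ->  a_3 = 8/3
  x^2: 12 a_4 + 6 a_3 + 4 a_2 - 2 a_1 = 0  ->  12 a_4 = -6 a_3 - 4 a_2 + 2 a_1 = -16  ->  a_4 = -4/3
Truncated series: y(x) = 3 - 2 x - x^2 + (8/3) x^3 - (4/3) x^4 + O(x^5).

a_0 = 3; a_1 = -2; a_2 = -1; a_3 = 8/3; a_4 = -4/3


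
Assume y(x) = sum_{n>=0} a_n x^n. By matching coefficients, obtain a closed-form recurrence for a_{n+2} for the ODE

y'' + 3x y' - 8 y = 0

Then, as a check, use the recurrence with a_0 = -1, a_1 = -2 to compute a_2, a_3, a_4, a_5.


Substitute y = sum_n a_n x^n.
y''(x) has coefficient (n+2)(n+1) a_{n+2} at x^n;
3 x y'(x) has coefficient 3 n a_n at x^n (shift);
-8 y(x) has coefficient -8 a_n at x^n.
Matching x^n: (n+2)(n+1) a_{n+2} + (3n - 8) a_n = 0.
Thus a_{n+2} = (-3n + 8) / ((n+1)(n+2)) * a_n.

Check with a_0 = -1, a_1 = -2 (apply the recurrence for n = 0, 1, 2, 3): a_0 = -1, a_1 = -2, a_2 = -4, a_3 = -5/3, a_4 = -2/3, a_5 = 1/12.

a_(n+2) = (-3n + 8) / ((n+1)(n+2)) * a_n; check: a_0 = -1, a_1 = -2, a_2 = -4, a_3 = -5/3, a_4 = -2/3, a_5 = 1/12


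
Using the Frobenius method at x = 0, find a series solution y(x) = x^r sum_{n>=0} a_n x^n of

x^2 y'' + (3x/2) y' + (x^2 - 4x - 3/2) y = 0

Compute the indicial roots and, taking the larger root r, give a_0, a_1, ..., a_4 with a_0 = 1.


Write in Frobenius form y'' + (p(x)/x) y' + (q(x)/x^2) y = 0:
  p(x) = 3/2,  q(x) = x^2 - 4x - 3/2.
Indicial equation: r(r-1) + (3/2) r + (-3/2) = 0 -> roots r_1 = 1, r_2 = -3/2.
Take r = r_1 = 1. Let y(x) = x^r sum_{n>=0} a_n x^n with a_0 = 1.
Substitute y = x^r sum a_n x^n and match x^{r+n}. The recurrence is
  D(n) a_n - 4 a_{n-1} + 1 a_{n-2} = 0,  where D(n) = (r+n)(r+n-1) + (3/2)(r+n) + (-3/2).
  a_n = [4 a_{n-1} - 1 a_{n-2}] / D(n).
Since the indicial polynomial factors as (r - r_1)(r - r_2), D(n) = (r_1 + n - r_1)(r_1 + n - r_2) = n(n + 5/2).
Evaluating step by step (a_0 = 1):
  n = 1: D(1) = 1(1 + 5/2) = 7/2; numerator = 4(1) = 4; a_1 = (4)/(7/2) = 8/7
  n = 2: D(2) = 2(2 + 5/2) = 9; numerator = 4(8/7) - 1(1) = 25/7; a_2 = (25/7)/(9) = 25/63
  n = 3: D(3) = 3(3 + 5/2) = 33/2; numerator = 4(25/63) - 1(8/7) = 4/9; a_3 = (4/9)/(33/2) = 8/297
  n = 4: D(4) = 4(4 + 5/2) = 26; numerator = 4(8/297) - 1(25/63) = -601/2079; a_4 = (-601/2079)/(26) = -601/54054

r = 1; a_0 = 1; a_1 = 8/7; a_2 = 25/63; a_3 = 8/297; a_4 = -601/54054


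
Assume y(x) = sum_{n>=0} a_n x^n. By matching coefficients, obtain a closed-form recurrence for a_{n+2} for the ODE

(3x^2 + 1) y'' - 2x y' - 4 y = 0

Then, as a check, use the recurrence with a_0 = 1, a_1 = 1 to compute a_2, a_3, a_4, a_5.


Substitute y = sum_n a_n x^n.
(1 + 3 x^2) y'' contributes (n+2)(n+1) a_{n+2} + 3 n(n-1) a_n at x^n.
-2 x y'(x) contributes -2 n a_n at x^n.
-4 y(x) contributes -4 a_n at x^n.
Matching x^n: (n+2)(n+1) a_{n+2} + (3 n(n-1) - 2 n - 4) a_n = 0.
Thus a_{n+2} = (-3 n(n-1) + 2 n + 4) / ((n+1)(n+2)) * a_n.

Check with a_0 = 1, a_1 = 1 (apply the recurrence for n = 0, 1, 2, 3): a_0 = 1, a_1 = 1, a_2 = 2, a_3 = 1, a_4 = 1/3, a_5 = -2/5.

a_(n+2) = (-3 n(n-1) + 2 n + 4) / ((n+1)(n+2)) * a_n; check: a_0 = 1, a_1 = 1, a_2 = 2, a_3 = 1, a_4 = 1/3, a_5 = -2/5


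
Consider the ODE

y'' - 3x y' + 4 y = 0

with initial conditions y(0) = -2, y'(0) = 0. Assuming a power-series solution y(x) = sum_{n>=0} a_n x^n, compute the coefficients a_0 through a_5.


Ansatz: y(x) = sum_{n>=0} a_n x^n, so y'(x) = sum_{n>=1} n a_n x^(n-1) and y''(x) = sum_{n>=2} n(n-1) a_n x^(n-2).
Substitute into P(x) y'' + Q(x) y' + R(x) y = 0 with P(x) = 1, Q(x) = -3x, R(x) = 4, and match powers of x.
Initial conditions: a_0 = -2, a_1 = 0.
Setting the coefficient of each power of x to zero and solving order by order (substituting the coefficients already found):
  x^0: 2 a_2 + 4 a_0 = 0  ->  2 a_2 = -4 a_0 = 8  ->  a_2 = 4
  x^1: 6 a_3 + a_1 = 0  ->  6 a_3 = -a_1 = 0  ->  a_3 = 0
  x^2: 12 a_4 - 2 a_2 = 0  ->  12 a_4 = 2 a_2 = 8  ->  a_4 = 2/3
  x^3: 20 a_5 - 5 a_3 = 0  ->  20 a_5 = 5 a_3 = 0  ->  a_5 = 0
Truncated series: y(x) = -2 + 4 x^2 + (2/3) x^4 + O(x^6).

a_0 = -2; a_1 = 0; a_2 = 4; a_3 = 0; a_4 = 2/3; a_5 = 0


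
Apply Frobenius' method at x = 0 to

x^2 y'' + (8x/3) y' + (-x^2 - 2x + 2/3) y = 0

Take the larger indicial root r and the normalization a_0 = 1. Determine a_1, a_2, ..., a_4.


Write in Frobenius form y'' + (p(x)/x) y' + (q(x)/x^2) y = 0:
  p(x) = 8/3,  q(x) = -x^2 - 2x + 2/3.
Indicial equation: r(r-1) + (8/3) r + (2/3) = 0 -> roots r_1 = -2/3, r_2 = -1.
Take r = r_1 = -2/3. Let y(x) = x^r sum_{n>=0} a_n x^n with a_0 = 1.
Substitute y = x^r sum a_n x^n and match x^{r+n}. The recurrence is
  D(n) a_n - 2 a_{n-1} - 1 a_{n-2} = 0,  where D(n) = (r+n)(r+n-1) + (8/3)(r+n) + (2/3).
  a_n = [2 a_{n-1} + 1 a_{n-2}] / D(n).
Since the indicial polynomial factors as (r - r_1)(r - r_2), D(n) = (r_1 + n - r_1)(r_1 + n - r_2) = n(n + 1/3).
Evaluating step by step (a_0 = 1):
  n = 1: D(1) = 1(1 + 1/3) = 4/3; numerator = 2(1) = 2; a_1 = (2)/(4/3) = 3/2
  n = 2: D(2) = 2(2 + 1/3) = 14/3; numerator = 2(3/2) + 1(1) = 4; a_2 = (4)/(14/3) = 6/7
  n = 3: D(3) = 3(3 + 1/3) = 10; numerator = 2(6/7) + 1(3/2) = 45/14; a_3 = (45/14)/(10) = 9/28
  n = 4: D(4) = 4(4 + 1/3) = 52/3; numerator = 2(9/28) + 1(6/7) = 3/2; a_4 = (3/2)/(52/3) = 9/104

r = -2/3; a_0 = 1; a_1 = 3/2; a_2 = 6/7; a_3 = 9/28; a_4 = 9/104


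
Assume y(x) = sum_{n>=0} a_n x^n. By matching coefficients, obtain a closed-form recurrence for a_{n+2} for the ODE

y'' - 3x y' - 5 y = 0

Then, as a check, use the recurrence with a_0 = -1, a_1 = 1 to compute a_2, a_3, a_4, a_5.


Substitute y = sum_n a_n x^n.
y''(x) has coefficient (n+2)(n+1) a_{n+2} at x^n;
-3 x y'(x) has coefficient -3 n a_n at x^n (shift);
-5 y(x) has coefficient -5 a_n at x^n.
Matching x^n: (n+2)(n+1) a_{n+2} + (-3n - 5) a_n = 0.
Thus a_{n+2} = (3n + 5) / ((n+1)(n+2)) * a_n.

Check with a_0 = -1, a_1 = 1 (apply the recurrence for n = 0, 1, 2, 3): a_0 = -1, a_1 = 1, a_2 = -5/2, a_3 = 4/3, a_4 = -55/24, a_5 = 14/15.

a_(n+2) = (3n + 5) / ((n+1)(n+2)) * a_n; check: a_0 = -1, a_1 = 1, a_2 = -5/2, a_3 = 4/3, a_4 = -55/24, a_5 = 14/15


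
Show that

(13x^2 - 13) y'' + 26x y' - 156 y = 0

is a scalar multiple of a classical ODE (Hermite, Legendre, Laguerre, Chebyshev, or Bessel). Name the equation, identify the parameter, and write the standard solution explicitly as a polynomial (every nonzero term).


All three coefficients share the factor -13; dividing through by -13 gives  (1 - x^2) y'' - 2x y' + 12 y = 0.
This matches the Legendre equation (1 - x^2) y'' - 2x y' + n(n+1) y = 0 (note the -2x y' term) with n(n+1) = 12, so n = 3; the polynomial solution is P_3(x).
With y = sum_k a_k x^k, matching x^k gives (k+2)(k+1) a_{k+2} = [k(k+1) - n(n+1)] a_k = (k - 3)(k + 4) a_k. The right side vanishes at k = 3, so the series with the parity of 3 terminates at degree 3.
Standard normalization (P_n(1) = 1): leading coefficient (2n)!/(2^n (n!)^2) = 720/(8*36) = 5/2, so a_3 = 5/2. Work downward with a_k = (k+1)(k+2) a_{k+2} / ((k - 3)(k + 4)):
  a_1 = (2)(3)(5/2) / ((1 - 3)(1 + 4)) = 15/(-10) = -3/2
Hence P_3(x) = 5 x^3/2 - 3 x/2.

P_3(x); series = 5 x^3/2 - 3 x/2


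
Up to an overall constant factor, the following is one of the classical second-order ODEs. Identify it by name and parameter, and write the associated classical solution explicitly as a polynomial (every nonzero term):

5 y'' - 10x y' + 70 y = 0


All three coefficients share the factor 5; dividing through by 5 gives  y'' - 2x y' + 14 y = 0.
This matches the Hermite equation y'' - 2x y' + 2n y = 0 with 2n = 14, so n = 7; the polynomial solution is H_7(x).
With y = sum_k a_k x^k, matching x^k gives (k+2)(k+1) a_{k+2} = 2(k - n) a_k = 2(k - 7) a_k. The right side vanishes at k = 7, so the series with the parity of 7 terminates at degree 7.
Standard normalization: leading coefficient of H_n is 2^n, so a_7 = 2^7 = 128. Work downward with a_k = (k+1)(k+2) a_{k+2} / (2(k - n)):
  a_5 = (6)(7)(128) / (2(5 - 7)) = 5376/(-4) = -1344
  a_3 = (4)(5)(-1344) / (2(3 - 7)) = -26880/(-8) = 3360
  a_1 = (2)(3)(3360) / (2(1 - 7)) = 20160/(-12) = -1680
Hence H_7(x) = 128 x^7 - 1344 x^5 + 3360 x^3 - 1680 x.

H_7(x); series = 128 x^7 - 1344 x^5 + 3360 x^3 - 1680 x


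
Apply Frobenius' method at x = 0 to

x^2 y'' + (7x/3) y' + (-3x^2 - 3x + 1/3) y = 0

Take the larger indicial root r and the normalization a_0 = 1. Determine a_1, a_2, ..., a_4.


Write in Frobenius form y'' + (p(x)/x) y' + (q(x)/x^2) y = 0:
  p(x) = 7/3,  q(x) = -3x^2 - 3x + 1/3.
Indicial equation: r(r-1) + (7/3) r + (1/3) = 0 -> roots r_1 = -1/3, r_2 = -1.
Take r = r_1 = -1/3. Let y(x) = x^r sum_{n>=0} a_n x^n with a_0 = 1.
Substitute y = x^r sum a_n x^n and match x^{r+n}. The recurrence is
  D(n) a_n - 3 a_{n-1} - 3 a_{n-2} = 0,  where D(n) = (r+n)(r+n-1) + (7/3)(r+n) + (1/3).
  a_n = [3 a_{n-1} + 3 a_{n-2}] / D(n).
Since the indicial polynomial factors as (r - r_1)(r - r_2), D(n) = (r_1 + n - r_1)(r_1 + n - r_2) = n(n + 2/3).
Evaluating step by step (a_0 = 1):
  n = 1: D(1) = 1(1 + 2/3) = 5/3; numerator = 3(1) = 3; a_1 = (3)/(5/3) = 9/5
  n = 2: D(2) = 2(2 + 2/3) = 16/3; numerator = 3(9/5) + 3(1) = 42/5; a_2 = (42/5)/(16/3) = 63/40
  n = 3: D(3) = 3(3 + 2/3) = 11; numerator = 3(63/40) + 3(9/5) = 81/8; a_3 = (81/8)/(11) = 81/88
  n = 4: D(4) = 4(4 + 2/3) = 56/3; numerator = 3(81/88) + 3(63/40) = 1647/220; a_4 = (1647/220)/(56/3) = 4941/12320

r = -1/3; a_0 = 1; a_1 = 9/5; a_2 = 63/40; a_3 = 81/88; a_4 = 4941/12320


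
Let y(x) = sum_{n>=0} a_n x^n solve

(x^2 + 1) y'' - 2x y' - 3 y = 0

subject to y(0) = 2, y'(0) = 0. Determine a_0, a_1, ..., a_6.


Ansatz: y(x) = sum_{n>=0} a_n x^n, so y'(x) = sum_{n>=1} n a_n x^(n-1) and y''(x) = sum_{n>=2} n(n-1) a_n x^(n-2).
Substitute into P(x) y'' + Q(x) y' + R(x) y = 0 with P(x) = x^2 + 1, Q(x) = -2x, R(x) = -3, and match powers of x.
Initial conditions: a_0 = 2, a_1 = 0.
Setting the coefficient of each power of x to zero and solving order by order (substituting the coefficients already found):
  x^0: 2 a_2 - 3 a_0 = 0  ->  2 a_2 = 3 a_0 = 6  ->  a_2 = 3
  x^1: 6 a_3 - 5 a_1 = 0  ->  6 a_3 = 5 a_1 = 0  ->  a_3 = 0
  x^2: 12 a_4 - 5 a_2 = 0  ->  12 a_4 = 5 a_2 = 15  ->  a_4 = 5/4
  x^3: 20 a_5 - 3 a_3 = 0  ->  20 a_5 = 3 a_3 = 0  ->  a_5 = 0
  x^4: 30 a_6 + a_4 = 0  ->  30 a_6 = -a_4 = -5/4  ->  a_6 = -1/24
Truncated series: y(x) = 2 + 3 x^2 + (5/4) x^4 - (1/24) x^6 + O(x^7).

a_0 = 2; a_1 = 0; a_2 = 3; a_3 = 0; a_4 = 5/4; a_5 = 0; a_6 = -1/24


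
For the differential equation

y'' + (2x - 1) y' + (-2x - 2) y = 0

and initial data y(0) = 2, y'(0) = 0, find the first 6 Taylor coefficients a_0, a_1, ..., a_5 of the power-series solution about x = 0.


Ansatz: y(x) = sum_{n>=0} a_n x^n, so y'(x) = sum_{n>=1} n a_n x^(n-1) and y''(x) = sum_{n>=2} n(n-1) a_n x^(n-2).
Substitute into P(x) y'' + Q(x) y' + R(x) y = 0 with P(x) = 1, Q(x) = 2x - 1, R(x) = -2x - 2, and match powers of x.
Initial conditions: a_0 = 2, a_1 = 0.
Setting the coefficient of each power of x to zero and solving order by order (substituting the coefficients already found):
  x^0: 2 a_2 - a_1 - 2 a_0 = 0  ->  2 a_2 = a_1 + 2 a_0 = 4  ->  a_2 = 2
  x^1: 6 a_3 - 2 a_2 - 2 a_0 = 0  ->  6 a_3 = 2 a_2 + 2 a_0 = 8  ->  a_3 = 4/3
  x^2: 12 a_4 - 3 a_3 + 2 a_2 - 2 a_1 = 0  ->  12 a_4 = 3 a_3 - 2 a_2 + 2 a_1 = 0  ->  a_4 = 0
  x^3: 20 a_5 - 4 a_4 + 4 a_3 - 2 a_2 = 0  ->  20 a_5 = 4 a_4 - 4 a_3 + 2 a_2 = -4/3  ->  a_5 = -1/15
Truncated series: y(x) = 2 + 2 x^2 + (4/3) x^3 - (1/15) x^5 + O(x^6).

a_0 = 2; a_1 = 0; a_2 = 2; a_3 = 4/3; a_4 = 0; a_5 = -1/15


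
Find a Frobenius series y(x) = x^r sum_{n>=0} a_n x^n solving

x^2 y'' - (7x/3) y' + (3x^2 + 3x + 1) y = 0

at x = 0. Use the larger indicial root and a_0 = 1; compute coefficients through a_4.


Write in Frobenius form y'' + (p(x)/x) y' + (q(x)/x^2) y = 0:
  p(x) = -7/3,  q(x) = 3x^2 + 3x + 1.
Indicial equation: r(r-1) + (-7/3) r + (1) = 0 -> roots r_1 = 3, r_2 = 1/3.
Take r = r_1 = 3. Let y(x) = x^r sum_{n>=0} a_n x^n with a_0 = 1.
Substitute y = x^r sum a_n x^n and match x^{r+n}. The recurrence is
  D(n) a_n + 3 a_{n-1} + 3 a_{n-2} = 0,  where D(n) = (r+n)(r+n-1) + (-7/3)(r+n) + (1).
  a_n = [-3 a_{n-1} - 3 a_{n-2}] / D(n).
Since the indicial polynomial factors as (r - r_1)(r - r_2), D(n) = (r_1 + n - r_1)(r_1 + n - r_2) = n(n + 8/3).
Evaluating step by step (a_0 = 1):
  n = 1: D(1) = 1(1 + 8/3) = 11/3; numerator = -3(1) = -3; a_1 = (-3)/(11/3) = -9/11
  n = 2: D(2) = 2(2 + 8/3) = 28/3; numerator = -3(-9/11) - 3(1) = -6/11; a_2 = (-6/11)/(28/3) = -9/154
  n = 3: D(3) = 3(3 + 8/3) = 17; numerator = -3(-9/154) - 3(-9/11) = 405/154; a_3 = (405/154)/(17) = 405/2618
  n = 4: D(4) = 4(4 + 8/3) = 80/3; numerator = -3(405/2618) - 3(-9/154) = -54/187; a_4 = (-54/187)/(80/3) = -81/7480

r = 3; a_0 = 1; a_1 = -9/11; a_2 = -9/154; a_3 = 405/2618; a_4 = -81/7480


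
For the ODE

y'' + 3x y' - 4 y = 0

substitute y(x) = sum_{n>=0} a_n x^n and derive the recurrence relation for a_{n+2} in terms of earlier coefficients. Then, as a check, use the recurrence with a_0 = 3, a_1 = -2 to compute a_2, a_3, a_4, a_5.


Substitute y = sum_n a_n x^n.
y''(x) has coefficient (n+2)(n+1) a_{n+2} at x^n;
3 x y'(x) has coefficient 3 n a_n at x^n (shift);
-4 y(x) has coefficient -4 a_n at x^n.
Matching x^n: (n+2)(n+1) a_{n+2} + (3n - 4) a_n = 0.
Thus a_{n+2} = (-3n + 4) / ((n+1)(n+2)) * a_n.

Check with a_0 = 3, a_1 = -2 (apply the recurrence for n = 0, 1, 2, 3): a_0 = 3, a_1 = -2, a_2 = 6, a_3 = -1/3, a_4 = -1, a_5 = 1/12.

a_(n+2) = (-3n + 4) / ((n+1)(n+2)) * a_n; check: a_0 = 3, a_1 = -2, a_2 = 6, a_3 = -1/3, a_4 = -1, a_5 = 1/12


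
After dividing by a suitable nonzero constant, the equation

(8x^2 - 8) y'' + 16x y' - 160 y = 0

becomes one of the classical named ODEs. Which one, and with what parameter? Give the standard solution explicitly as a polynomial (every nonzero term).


All three coefficients share the factor -8; dividing through by -8 gives  (1 - x^2) y'' - 2x y' + 20 y = 0.
This matches the Legendre equation (1 - x^2) y'' - 2x y' + n(n+1) y = 0 (note the -2x y' term) with n(n+1) = 20, so n = 4; the polynomial solution is P_4(x).
With y = sum_k a_k x^k, matching x^k gives (k+2)(k+1) a_{k+2} = [k(k+1) - n(n+1)] a_k = (k - 4)(k + 5) a_k. The right side vanishes at k = 4, so the series with the parity of 4 terminates at degree 4.
Standard normalization (P_n(1) = 1): leading coefficient (2n)!/(2^n (n!)^2) = 40320/(16*576) = 35/8, so a_4 = 35/8. Work downward with a_k = (k+1)(k+2) a_{k+2} / ((k - 4)(k + 5)):
  a_2 = (3)(4)(35/8) / ((2 - 4)(2 + 5)) = (105/2)/(-14) = -15/4
  a_0 = (1)(2)(-15/4) / ((0 - 4)(0 + 5)) = (-15/2)/(-20) = 3/8
Hence P_4(x) = 35 x^4/8 - 15 x^2/4 + 3/8.

P_4(x); series = 35 x^4/8 - 15 x^2/4 + 3/8


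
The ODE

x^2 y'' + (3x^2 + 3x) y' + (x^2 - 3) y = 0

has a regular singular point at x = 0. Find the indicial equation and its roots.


Divide by x^2 to reach normal form y'' + P_1(x) y' + P_2(x) y = 0 with P_1(x) = 3 + 3/x and P_2(x) = 1 - 3/x^2.
x = 0 is a singular point because the y'-coefficient 3 + 3/x has a pole at x = 0 and the y-coefficient 1 - 3/x^2 has a pole at x = 0.
It is a regular singular point because x P_1(x) = p(x) = 3x + 3 and x^2 P_2(x) = q(x) = x^2 - 3 are polynomials, hence analytic at x = 0.
p(0) = 3,  q(0) = -3.
Indicial equation: r(r-1) + p(0) r + q(0) = 0, i.e. r^2 + (p(0) - 1) r + q(0) = 0, i.e. r^2 + 2 r - 3 = 0.
Discriminant: (2)^2 - 4(-3) = 16, so r = (-2 ± 4)/2.
Solving: r_1 = 1, r_2 = -3.

indicial: r^2 + 2 r - 3 = 0; roots r_1 = 1, r_2 = -3


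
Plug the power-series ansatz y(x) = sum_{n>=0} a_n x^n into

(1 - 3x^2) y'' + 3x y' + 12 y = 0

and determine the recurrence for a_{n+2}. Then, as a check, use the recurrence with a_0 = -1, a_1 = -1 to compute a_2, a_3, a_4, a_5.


Substitute y = sum_n a_n x^n.
(1 - 3 x^2) y'' contributes (n+2)(n+1) a_{n+2} - 3 n(n-1) a_n at x^n.
3 x y'(x) contributes 3 n a_n at x^n.
12 y(x) contributes 12 a_n at x^n.
Matching x^n: (n+2)(n+1) a_{n+2} + (-3 n(n-1) + 3 n + 12) a_n = 0.
Thus a_{n+2} = (3 n(n-1) - 3 n - 12) / ((n+1)(n+2)) * a_n.

Check with a_0 = -1, a_1 = -1 (apply the recurrence for n = 0, 1, 2, 3): a_0 = -1, a_1 = -1, a_2 = 6, a_3 = 5/2, a_4 = -6, a_5 = -3/8.

a_(n+2) = (3 n(n-1) - 3 n - 12) / ((n+1)(n+2)) * a_n; check: a_0 = -1, a_1 = -1, a_2 = 6, a_3 = 5/2, a_4 = -6, a_5 = -3/8


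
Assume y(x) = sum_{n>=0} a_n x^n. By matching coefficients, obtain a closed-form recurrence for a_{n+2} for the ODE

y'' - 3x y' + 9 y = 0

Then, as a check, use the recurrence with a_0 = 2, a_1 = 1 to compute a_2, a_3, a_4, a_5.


Substitute y = sum_n a_n x^n.
y''(x) has coefficient (n+2)(n+1) a_{n+2} at x^n;
-3 x y'(x) has coefficient -3 n a_n at x^n (shift);
9 y(x) has coefficient 9 a_n at x^n.
Matching x^n: (n+2)(n+1) a_{n+2} + (-3n + 9) a_n = 0.
Thus a_{n+2} = (3n - 9) / ((n+1)(n+2)) * a_n.

Check with a_0 = 2, a_1 = 1 (apply the recurrence for n = 0, 1, 2, 3): a_0 = 2, a_1 = 1, a_2 = -9, a_3 = -1, a_4 = 9/4, a_5 = 0.

a_(n+2) = (3n - 9) / ((n+1)(n+2)) * a_n; check: a_0 = 2, a_1 = 1, a_2 = -9, a_3 = -1, a_4 = 9/4, a_5 = 0


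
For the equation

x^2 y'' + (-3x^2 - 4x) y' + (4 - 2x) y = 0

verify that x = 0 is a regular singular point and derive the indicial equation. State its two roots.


Divide by x^2 to reach normal form y'' + P_1(x) y' + P_2(x) y = 0 with P_1(x) = -3 - 4/x and P_2(x) = -2/x + 4/x^2.
x = 0 is a singular point because the y'-coefficient -3 - 4/x has a pole at x = 0 and the y-coefficient -2/x + 4/x^2 has a pole at x = 0.
It is a regular singular point because x P_1(x) = p(x) = -3x - 4 and x^2 P_2(x) = q(x) = 4 - 2x are polynomials, hence analytic at x = 0.
p(0) = -4,  q(0) = 4.
Indicial equation: r(r-1) + p(0) r + q(0) = 0, i.e. r^2 + (p(0) - 1) r + q(0) = 0, i.e. r^2 - 5 r + 4 = 0.
Discriminant: (-5)^2 - 4(4) = 9, so r = (5 ± 3)/2.
Solving: r_1 = 4, r_2 = 1.

indicial: r^2 - 5 r + 4 = 0; roots r_1 = 4, r_2 = 1


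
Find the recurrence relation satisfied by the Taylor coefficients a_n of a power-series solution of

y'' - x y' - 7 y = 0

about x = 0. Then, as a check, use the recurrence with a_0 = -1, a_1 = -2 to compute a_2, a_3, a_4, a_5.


Substitute y = sum_n a_n x^n.
y''(x) has coefficient (n+2)(n+1) a_{n+2} at x^n;
-x y'(x) has coefficient -n a_n at x^n (shift);
-7 y(x) has coefficient -7 a_n at x^n.
Matching x^n: (n+2)(n+1) a_{n+2} + (-n - 7) a_n = 0.
Thus a_{n+2} = (n + 7) / ((n+1)(n+2)) * a_n.

Check with a_0 = -1, a_1 = -2 (apply the recurrence for n = 0, 1, 2, 3): a_0 = -1, a_1 = -2, a_2 = -7/2, a_3 = -8/3, a_4 = -21/8, a_5 = -4/3.

a_(n+2) = (n + 7) / ((n+1)(n+2)) * a_n; check: a_0 = -1, a_1 = -2, a_2 = -7/2, a_3 = -8/3, a_4 = -21/8, a_5 = -4/3


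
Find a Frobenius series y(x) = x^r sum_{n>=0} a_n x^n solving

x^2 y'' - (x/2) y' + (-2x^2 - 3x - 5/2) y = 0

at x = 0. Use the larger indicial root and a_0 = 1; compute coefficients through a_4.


Write in Frobenius form y'' + (p(x)/x) y' + (q(x)/x^2) y = 0:
  p(x) = -1/2,  q(x) = -2x^2 - 3x - 5/2.
Indicial equation: r(r-1) + (-1/2) r + (-5/2) = 0 -> roots r_1 = 5/2, r_2 = -1.
Take r = r_1 = 5/2. Let y(x) = x^r sum_{n>=0} a_n x^n with a_0 = 1.
Substitute y = x^r sum a_n x^n and match x^{r+n}. The recurrence is
  D(n) a_n - 3 a_{n-1} - 2 a_{n-2} = 0,  where D(n) = (r+n)(r+n-1) + (-1/2)(r+n) + (-5/2).
  a_n = [3 a_{n-1} + 2 a_{n-2}] / D(n).
Since the indicial polynomial factors as (r - r_1)(r - r_2), D(n) = (r_1 + n - r_1)(r_1 + n - r_2) = n(n + 7/2).
Evaluating step by step (a_0 = 1):
  n = 1: D(1) = 1(1 + 7/2) = 9/2; numerator = 3(1) = 3; a_1 = (3)/(9/2) = 2/3
  n = 2: D(2) = 2(2 + 7/2) = 11; numerator = 3(2/3) + 2(1) = 4; a_2 = (4)/(11) = 4/11
  n = 3: D(3) = 3(3 + 7/2) = 39/2; numerator = 3(4/11) + 2(2/3) = 80/33; a_3 = (80/33)/(39/2) = 160/1287
  n = 4: D(4) = 4(4 + 7/2) = 30; numerator = 3(160/1287) + 2(4/11) = 472/429; a_4 = (472/429)/(30) = 236/6435

r = 5/2; a_0 = 1; a_1 = 2/3; a_2 = 4/11; a_3 = 160/1287; a_4 = 236/6435


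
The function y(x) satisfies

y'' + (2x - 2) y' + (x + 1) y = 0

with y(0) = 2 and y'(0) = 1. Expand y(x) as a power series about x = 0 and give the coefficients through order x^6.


Ansatz: y(x) = sum_{n>=0} a_n x^n, so y'(x) = sum_{n>=1} n a_n x^(n-1) and y''(x) = sum_{n>=2} n(n-1) a_n x^(n-2).
Substitute into P(x) y'' + Q(x) y' + R(x) y = 0 with P(x) = 1, Q(x) = 2x - 2, R(x) = x + 1, and match powers of x.
Initial conditions: a_0 = 2, a_1 = 1.
Setting the coefficient of each power of x to zero and solving order by order (substituting the coefficients already found):
  x^0: 2 a_2 - 2 a_1 + a_0 = 0  ->  2 a_2 = 2 a_1 - a_0 = 0  ->  a_2 = 0
  x^1: 6 a_3 - 4 a_2 + 3 a_1 + a_0 = 0  ->  6 a_3 = 4 a_2 - 3 a_1 - a_0 = -5  ->  a_3 = -5/6
  x^2: 12 a_4 - 6 a_3 + 5 a_2 + a_1 = 0  ->  12 a_4 = 6 a_3 - 5 a_2 - a_1 = -6  ->  a_4 = -1/2
  x^3: 20 a_5 - 8 a_4 + 7 a_3 + a_2 = 0  ->  20 a_5 = 8 a_4 - 7 a_3 - a_2 = 11/6  ->  a_5 = 11/120
  x^4: 30 a_6 - 10 a_5 + 9 a_4 + a_3 = 0  ->  30 a_6 = 10 a_5 - 9 a_4 - a_3 = 25/4  ->  a_6 = 5/24
Truncated series: y(x) = 2 + x - (5/6) x^3 - (1/2) x^4 + (11/120) x^5 + (5/24) x^6 + O(x^7).

a_0 = 2; a_1 = 1; a_2 = 0; a_3 = -5/6; a_4 = -1/2; a_5 = 11/120; a_6 = 5/24


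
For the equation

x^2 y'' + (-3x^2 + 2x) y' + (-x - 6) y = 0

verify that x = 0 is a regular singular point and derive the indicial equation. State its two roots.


Divide by x^2 to reach normal form y'' + P_1(x) y' + P_2(x) y = 0 with P_1(x) = -3 + 2/x and P_2(x) = -1/x - 6/x^2.
x = 0 is a singular point because the y'-coefficient -3 + 2/x has a pole at x = 0 and the y-coefficient -1/x - 6/x^2 has a pole at x = 0.
It is a regular singular point because x P_1(x) = p(x) = 2 - 3x and x^2 P_2(x) = q(x) = -x - 6 are polynomials, hence analytic at x = 0.
p(0) = 2,  q(0) = -6.
Indicial equation: r(r-1) + p(0) r + q(0) = 0, i.e. r^2 + (p(0) - 1) r + q(0) = 0, i.e. r^2 + 1 r - 6 = 0.
Discriminant: (1)^2 - 4(-6) = 25, so r = (-1 ± 5)/2.
Solving: r_1 = 2, r_2 = -3.

indicial: r^2 + 1 r - 6 = 0; roots r_1 = 2, r_2 = -3


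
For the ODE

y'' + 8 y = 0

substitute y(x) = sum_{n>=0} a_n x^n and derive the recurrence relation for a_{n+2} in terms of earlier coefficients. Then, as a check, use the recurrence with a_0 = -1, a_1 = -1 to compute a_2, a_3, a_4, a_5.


Substitute y = sum_n a_n x^n into y'' + (const) y = 0.
y''(x) = sum_{n>=0} (n+2)(n+1) a_{n+2} x^n.
The ODE becomes sum_n [(n+2)(n+1) a_{n+2} + 8 a_n] x^n = 0.
Setting each coefficient to zero gives the recurrence:
  (n+2)(n+1) a_{n+2} + 8 a_n = 0,
  a_{n+2} = -8 / ((n+1)(n+2)) a_n.

Check with a_0 = -1, a_1 = -1 (apply the recurrence for n = 0, 1, 2, 3): a_0 = -1, a_1 = -1, a_2 = 4, a_3 = 4/3, a_4 = -8/3, a_5 = -8/15.

a_{n+2} = -8/((n+1)(n+2)) * a_n; check: a_0 = -1, a_1 = -1, a_2 = 4, a_3 = 4/3, a_4 = -8/3, a_5 = -8/15


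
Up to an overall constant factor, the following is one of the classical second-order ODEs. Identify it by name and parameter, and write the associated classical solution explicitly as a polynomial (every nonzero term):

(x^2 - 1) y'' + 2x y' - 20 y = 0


All three coefficients share the factor -1; dividing through by -1 gives  (1 - x^2) y'' - 2x y' + 20 y = 0.
This matches the Legendre equation (1 - x^2) y'' - 2x y' + n(n+1) y = 0 (note the -2x y' term) with n(n+1) = 20, so n = 4; the polynomial solution is P_4(x).
With y = sum_k a_k x^k, matching x^k gives (k+2)(k+1) a_{k+2} = [k(k+1) - n(n+1)] a_k = (k - 4)(k + 5) a_k. The right side vanishes at k = 4, so the series with the parity of 4 terminates at degree 4.
Standard normalization (P_n(1) = 1): leading coefficient (2n)!/(2^n (n!)^2) = 40320/(16*576) = 35/8, so a_4 = 35/8. Work downward with a_k = (k+1)(k+2) a_{k+2} / ((k - 4)(k + 5)):
  a_2 = (3)(4)(35/8) / ((2 - 4)(2 + 5)) = (105/2)/(-14) = -15/4
  a_0 = (1)(2)(-15/4) / ((0 - 4)(0 + 5)) = (-15/2)/(-20) = 3/8
Hence P_4(x) = 35 x^4/8 - 15 x^2/4 + 3/8.

P_4(x); series = 35 x^4/8 - 15 x^2/4 + 3/8


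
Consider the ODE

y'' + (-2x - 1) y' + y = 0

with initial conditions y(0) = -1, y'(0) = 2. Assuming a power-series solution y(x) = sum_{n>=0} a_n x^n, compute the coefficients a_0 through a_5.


Ansatz: y(x) = sum_{n>=0} a_n x^n, so y'(x) = sum_{n>=1} n a_n x^(n-1) and y''(x) = sum_{n>=2} n(n-1) a_n x^(n-2).
Substitute into P(x) y'' + Q(x) y' + R(x) y = 0 with P(x) = 1, Q(x) = -2x - 1, R(x) = 1, and match powers of x.
Initial conditions: a_0 = -1, a_1 = 2.
Setting the coefficient of each power of x to zero and solving order by order (substituting the coefficients already found):
  x^0: 2 a_2 - a_1 + a_0 = 0  ->  2 a_2 = a_1 - a_0 = 3  ->  a_2 = 3/2
  x^1: 6 a_3 - 2 a_2 - a_1 = 0  ->  6 a_3 = 2 a_2 + a_1 = 5  ->  a_3 = 5/6
  x^2: 12 a_4 - 3 a_3 - 3 a_2 = 0  ->  12 a_4 = 3 a_3 + 3 a_2 = 7  ->  a_4 = 7/12
  x^3: 20 a_5 - 4 a_4 - 5 a_3 = 0  ->  20 a_5 = 4 a_4 + 5 a_3 = 13/2  ->  a_5 = 13/40
Truncated series: y(x) = -1 + 2 x + (3/2) x^2 + (5/6) x^3 + (7/12) x^4 + (13/40) x^5 + O(x^6).

a_0 = -1; a_1 = 2; a_2 = 3/2; a_3 = 5/6; a_4 = 7/12; a_5 = 13/40


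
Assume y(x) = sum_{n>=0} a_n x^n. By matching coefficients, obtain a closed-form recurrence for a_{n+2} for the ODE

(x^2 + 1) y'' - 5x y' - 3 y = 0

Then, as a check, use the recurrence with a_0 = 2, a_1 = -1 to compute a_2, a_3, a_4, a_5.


Substitute y = sum_n a_n x^n.
(1 + 1 x^2) y'' contributes (n+2)(n+1) a_{n+2} + n(n-1) a_n at x^n.
-5 x y'(x) contributes -5 n a_n at x^n.
-3 y(x) contributes -3 a_n at x^n.
Matching x^n: (n+2)(n+1) a_{n+2} + (n(n-1) - 5 n - 3) a_n = 0.
Thus a_{n+2} = (-n(n-1) + 5 n + 3) / ((n+1)(n+2)) * a_n.

Check with a_0 = 2, a_1 = -1 (apply the recurrence for n = 0, 1, 2, 3): a_0 = 2, a_1 = -1, a_2 = 3, a_3 = -4/3, a_4 = 11/4, a_5 = -4/5.

a_(n+2) = (-n(n-1) + 5 n + 3) / ((n+1)(n+2)) * a_n; check: a_0 = 2, a_1 = -1, a_2 = 3, a_3 = -4/3, a_4 = 11/4, a_5 = -4/5


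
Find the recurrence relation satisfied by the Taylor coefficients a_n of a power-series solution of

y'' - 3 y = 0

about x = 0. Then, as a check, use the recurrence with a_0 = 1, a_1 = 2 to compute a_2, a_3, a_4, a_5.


Substitute y = sum_n a_n x^n into y'' + (const) y = 0.
y''(x) = sum_{n>=0} (n+2)(n+1) a_{n+2} x^n.
The ODE becomes sum_n [(n+2)(n+1) a_{n+2} - 3 a_n] x^n = 0.
Setting each coefficient to zero gives the recurrence:
  (n+2)(n+1) a_{n+2} - 3 a_n = 0,
  a_{n+2} = 3 / ((n+1)(n+2)) a_n.

Check with a_0 = 1, a_1 = 2 (apply the recurrence for n = 0, 1, 2, 3): a_0 = 1, a_1 = 2, a_2 = 3/2, a_3 = 1, a_4 = 3/8, a_5 = 3/20.

a_{n+2} = 3/((n+1)(n+2)) * a_n; check: a_0 = 1, a_1 = 2, a_2 = 3/2, a_3 = 1, a_4 = 3/8, a_5 = 3/20


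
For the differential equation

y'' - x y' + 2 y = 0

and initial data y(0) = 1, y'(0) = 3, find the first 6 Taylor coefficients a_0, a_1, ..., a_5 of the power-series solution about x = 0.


Ansatz: y(x) = sum_{n>=0} a_n x^n, so y'(x) = sum_{n>=1} n a_n x^(n-1) and y''(x) = sum_{n>=2} n(n-1) a_n x^(n-2).
Substitute into P(x) y'' + Q(x) y' + R(x) y = 0 with P(x) = 1, Q(x) = -x, R(x) = 2, and match powers of x.
Initial conditions: a_0 = 1, a_1 = 3.
Setting the coefficient of each power of x to zero and solving order by order (substituting the coefficients already found):
  x^0: 2 a_2 + 2 a_0 = 0  ->  2 a_2 = -2 a_0 = -2  ->  a_2 = -1
  x^1: 6 a_3 + a_1 = 0  ->  6 a_3 = -a_1 = -3  ->  a_3 = -1/2
  x^2: 12 a_4 = 0  ->  a_4 = 0
  x^3: 20 a_5 - a_3 = 0  ->  20 a_5 = a_3 = -1/2  ->  a_5 = -1/40
Truncated series: y(x) = 1 + 3 x - x^2 - (1/2) x^3 - (1/40) x^5 + O(x^6).

a_0 = 1; a_1 = 3; a_2 = -1; a_3 = -1/2; a_4 = 0; a_5 = -1/40


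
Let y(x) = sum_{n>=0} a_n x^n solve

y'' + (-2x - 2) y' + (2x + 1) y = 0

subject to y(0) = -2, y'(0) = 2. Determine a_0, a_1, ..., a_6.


Ansatz: y(x) = sum_{n>=0} a_n x^n, so y'(x) = sum_{n>=1} n a_n x^(n-1) and y''(x) = sum_{n>=2} n(n-1) a_n x^(n-2).
Substitute into P(x) y'' + Q(x) y' + R(x) y = 0 with P(x) = 1, Q(x) = -2x - 2, R(x) = 2x + 1, and match powers of x.
Initial conditions: a_0 = -2, a_1 = 2.
Setting the coefficient of each power of x to zero and solving order by order (substituting the coefficients already found):
  x^0: 2 a_2 - 2 a_1 + a_0 = 0  ->  2 a_2 = 2 a_1 - a_0 = 6  ->  a_2 = 3
  x^1: 6 a_3 - 4 a_2 - a_1 + 2 a_0 = 0  ->  6 a_3 = 4 a_2 + a_1 - 2 a_0 = 18  ->  a_3 = 3
  x^2: 12 a_4 - 6 a_3 - 3 a_2 + 2 a_1 = 0  ->  12 a_4 = 6 a_3 + 3 a_2 - 2 a_1 = 23  ->  a_4 = 23/12
  x^3: 20 a_5 - 8 a_4 - 5 a_3 + 2 a_2 = 0  ->  20 a_5 = 8 a_4 + 5 a_3 - 2 a_2 = 73/3  ->  a_5 = 73/60
  x^4: 30 a_6 - 10 a_5 - 7 a_4 + 2 a_3 = 0  ->  30 a_6 = 10 a_5 + 7 a_4 - 2 a_3 = 235/12  ->  a_6 = 47/72
Truncated series: y(x) = -2 + 2 x + 3 x^2 + 3 x^3 + (23/12) x^4 + (73/60) x^5 + (47/72) x^6 + O(x^7).

a_0 = -2; a_1 = 2; a_2 = 3; a_3 = 3; a_4 = 23/12; a_5 = 73/60; a_6 = 47/72
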